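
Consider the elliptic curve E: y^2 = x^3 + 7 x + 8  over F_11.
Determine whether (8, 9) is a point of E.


Check whether y^2 = x^3 + 7 x + 8 (mod 11) for (x, y) = (8, 9).
LHS: y^2 = 9^2 mod 11 = 4
RHS: x^3 + 7 x + 8 = 8^3 + 7*8 + 8 mod 11 = 4
LHS = RHS

Yes, on the curve


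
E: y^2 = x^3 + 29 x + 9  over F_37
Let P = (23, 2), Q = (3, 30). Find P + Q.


P != Q, so use the chord formula.
s = (y2 - y1) / (x2 - x1) = (28) / (17) mod 37 = 6
x3 = s^2 - x1 - x2 mod 37 = 6^2 - 23 - 3 = 10
y3 = s (x1 - x3) - y1 mod 37 = 6 * (23 - 10) - 2 = 2

P + Q = (10, 2)


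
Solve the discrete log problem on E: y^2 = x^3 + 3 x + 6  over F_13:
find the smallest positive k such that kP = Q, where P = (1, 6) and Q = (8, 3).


Enumerate multiples of P until we hit Q = (8, 3):
  1P = (1, 6)
  2P = (8, 10)
  3P = (3, 4)
  4P = (10, 3)
  5P = (5, 4)
  6P = (4, 2)
  7P = (4, 11)
  8P = (5, 9)
  9P = (10, 10)
  10P = (3, 9)
  11P = (8, 3)
Match found at i = 11.

k = 11


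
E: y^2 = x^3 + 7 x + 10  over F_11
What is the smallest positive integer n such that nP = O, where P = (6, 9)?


Compute successive multiples of P until we hit O:
  1P = (6, 9)
  2P = (4, 5)
  3P = (5, 4)
  4P = (3, 6)
  5P = (3, 5)
  6P = (5, 7)
  7P = (4, 6)
  8P = (6, 2)
  ... (continuing to 9P)
  9P = O

ord(P) = 9


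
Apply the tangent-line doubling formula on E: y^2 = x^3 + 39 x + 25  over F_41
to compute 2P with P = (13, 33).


Doubling: s = (3 x1^2 + a) / (2 y1)
s = (3*13^2 + 39) / (2*33) mod 41 = 12
x3 = s^2 - 2 x1 mod 41 = 12^2 - 2*13 = 36
y3 = s (x1 - x3) - y1 mod 41 = 12 * (13 - 36) - 33 = 19

2P = (36, 19)


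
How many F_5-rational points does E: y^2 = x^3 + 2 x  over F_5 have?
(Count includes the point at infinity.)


For each x in F_5, count y with y^2 = x^3 + 2 x + 0 mod 5:
  x = 0: RHS = 0, y in [0]  -> 1 point(s)
Affine points: 1. Add the point at infinity: total = 2.

#E(F_5) = 2


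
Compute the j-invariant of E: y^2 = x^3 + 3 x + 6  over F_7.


Delta = -16(4 a^3 + 27 b^2) mod 7 = 3
-1728 * (4 a)^3 = -1728 * (4*3)^3 mod 7 = 6
j = 6 * 3^(-1) mod 7 = 2

j = 2 (mod 7)


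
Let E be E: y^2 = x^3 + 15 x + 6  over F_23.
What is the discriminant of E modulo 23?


4 a^3 + 27 b^2 = 4*15^3 + 27*6^2 = 13500 + 972 = 14472
Delta = -16 * (14472) = -231552
Delta mod 23 = 12

Delta = 12 (mod 23)


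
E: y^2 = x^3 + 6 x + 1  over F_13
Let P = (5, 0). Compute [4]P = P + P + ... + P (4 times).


k = 4 = 100_2 (binary, LSB first: 001)
Double-and-add from P = (5, 0):
  bit 0 = 0: acc unchanged = O
  bit 1 = 0: acc unchanged = O
  bit 2 = 1: acc = O + O = O

4P = O


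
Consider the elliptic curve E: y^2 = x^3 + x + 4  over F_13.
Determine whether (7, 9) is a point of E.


Check whether y^2 = x^3 + 1 x + 4 (mod 13) for (x, y) = (7, 9).
LHS: y^2 = 9^2 mod 13 = 3
RHS: x^3 + 1 x + 4 = 7^3 + 1*7 + 4 mod 13 = 3
LHS = RHS

Yes, on the curve


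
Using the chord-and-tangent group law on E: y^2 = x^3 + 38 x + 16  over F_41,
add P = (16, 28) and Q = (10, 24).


P != Q, so use the chord formula.
s = (y2 - y1) / (x2 - x1) = (37) / (35) mod 41 = 28
x3 = s^2 - x1 - x2 mod 41 = 28^2 - 16 - 10 = 20
y3 = s (x1 - x3) - y1 mod 41 = 28 * (16 - 20) - 28 = 24

P + Q = (20, 24)


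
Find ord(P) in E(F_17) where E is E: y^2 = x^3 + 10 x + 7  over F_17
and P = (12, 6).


Compute successive multiples of P until we hit O:
  1P = (12, 6)
  2P = (10, 11)
  3P = (14, 16)
  4P = (16, 8)
  5P = (2, 16)
  6P = (4, 3)
  7P = (3, 8)
  8P = (1, 1)
  ... (continuing to 21P)
  21P = O

ord(P) = 21


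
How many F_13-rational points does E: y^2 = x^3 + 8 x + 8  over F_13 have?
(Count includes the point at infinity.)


For each x in F_13, count y with y^2 = x^3 + 8 x + 8 mod 13:
  x = 1: RHS = 4, y in [2, 11]  -> 2 point(s)
  x = 4: RHS = 0, y in [0]  -> 1 point(s)
  x = 5: RHS = 4, y in [2, 11]  -> 2 point(s)
  x = 6: RHS = 12, y in [5, 8]  -> 2 point(s)
  x = 7: RHS = 4, y in [2, 11]  -> 2 point(s)
  x = 8: RHS = 12, y in [5, 8]  -> 2 point(s)
  x = 9: RHS = 3, y in [4, 9]  -> 2 point(s)
  x = 10: RHS = 9, y in [3, 10]  -> 2 point(s)
  x = 11: RHS = 10, y in [6, 7]  -> 2 point(s)
  x = 12: RHS = 12, y in [5, 8]  -> 2 point(s)
Affine points: 19. Add the point at infinity: total = 20.

#E(F_13) = 20


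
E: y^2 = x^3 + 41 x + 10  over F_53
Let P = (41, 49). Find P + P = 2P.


Doubling: s = (3 x1^2 + a) / (2 y1)
s = (3*41^2 + 41) / (2*49) mod 53 = 27
x3 = s^2 - 2 x1 mod 53 = 27^2 - 2*41 = 11
y3 = s (x1 - x3) - y1 mod 53 = 27 * (41 - 11) - 49 = 19

2P = (11, 19)


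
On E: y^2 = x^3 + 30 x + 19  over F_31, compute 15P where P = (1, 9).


k = 15 = 1111_2 (binary, LSB first: 1111)
Double-and-add from P = (1, 9):
  bit 0 = 1: acc = O + (1, 9) = (1, 9)
  bit 1 = 1: acc = (1, 9) + (16, 10) = (18, 25)
  bit 2 = 1: acc = (18, 25) + (19, 16) = (13, 23)
  bit 3 = 1: acc = (13, 23) + (2, 26) = (13, 8)

15P = (13, 8)


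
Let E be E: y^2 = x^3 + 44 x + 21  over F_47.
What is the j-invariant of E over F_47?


Delta = -16(4 a^3 + 27 b^2) mod 47 = 15
-1728 * (4 a)^3 = -1728 * (4*44)^3 mod 47 = 27
j = 27 * 15^(-1) mod 47 = 30

j = 30 (mod 47)


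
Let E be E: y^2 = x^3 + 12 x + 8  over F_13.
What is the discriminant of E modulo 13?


4 a^3 + 27 b^2 = 4*12^3 + 27*8^2 = 6912 + 1728 = 8640
Delta = -16 * (8640) = -138240
Delta mod 13 = 2

Delta = 2 (mod 13)


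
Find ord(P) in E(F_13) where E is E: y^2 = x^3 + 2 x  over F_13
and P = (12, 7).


Compute successive multiples of P until we hit O:
  1P = (12, 7)
  2P = (1, 9)
  3P = (1, 4)
  4P = (12, 6)
  5P = O

ord(P) = 5


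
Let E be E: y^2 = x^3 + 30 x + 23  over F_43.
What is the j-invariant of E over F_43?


Delta = -16(4 a^3 + 27 b^2) mod 43 = 15
-1728 * (4 a)^3 = -1728 * (4*30)^3 mod 43 = 27
j = 27 * 15^(-1) mod 43 = 19

j = 19 (mod 43)


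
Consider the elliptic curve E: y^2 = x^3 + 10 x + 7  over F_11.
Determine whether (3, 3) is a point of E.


Check whether y^2 = x^3 + 10 x + 7 (mod 11) for (x, y) = (3, 3).
LHS: y^2 = 3^2 mod 11 = 9
RHS: x^3 + 10 x + 7 = 3^3 + 10*3 + 7 mod 11 = 9
LHS = RHS

Yes, on the curve


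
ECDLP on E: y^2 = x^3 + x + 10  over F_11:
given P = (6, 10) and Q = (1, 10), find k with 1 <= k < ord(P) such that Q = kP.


Enumerate multiples of P until we hit Q = (1, 10):
  1P = (6, 10)
  2P = (2, 3)
  3P = (4, 10)
  4P = (1, 1)
  5P = (9, 0)
  6P = (1, 10)
Match found at i = 6.

k = 6


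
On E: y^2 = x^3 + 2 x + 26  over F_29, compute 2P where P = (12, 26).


Doubling: s = (3 x1^2 + a) / (2 y1)
s = (3*12^2 + 2) / (2*26) mod 29 = 5
x3 = s^2 - 2 x1 mod 29 = 5^2 - 2*12 = 1
y3 = s (x1 - x3) - y1 mod 29 = 5 * (12 - 1) - 26 = 0

2P = (1, 0)


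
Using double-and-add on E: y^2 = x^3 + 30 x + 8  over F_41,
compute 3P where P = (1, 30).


k = 3 = 11_2 (binary, LSB first: 11)
Double-and-add from P = (1, 30):
  bit 0 = 1: acc = O + (1, 30) = (1, 30)
  bit 1 = 1: acc = (1, 30) + (31, 15) = (40, 10)

3P = (40, 10)


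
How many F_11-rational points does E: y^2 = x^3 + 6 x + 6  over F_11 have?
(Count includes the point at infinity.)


For each x in F_11, count y with y^2 = x^3 + 6 x + 6 mod 11:
  x = 2: RHS = 4, y in [2, 9]  -> 2 point(s)
  x = 6: RHS = 5, y in [4, 7]  -> 2 point(s)
  x = 8: RHS = 5, y in [4, 7]  -> 2 point(s)
Affine points: 6. Add the point at infinity: total = 7.

#E(F_11) = 7


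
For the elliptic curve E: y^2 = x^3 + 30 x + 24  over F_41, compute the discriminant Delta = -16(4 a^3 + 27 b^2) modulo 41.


4 a^3 + 27 b^2 = 4*30^3 + 27*24^2 = 108000 + 15552 = 123552
Delta = -16 * (123552) = -1976832
Delta mod 41 = 24

Delta = 24 (mod 41)


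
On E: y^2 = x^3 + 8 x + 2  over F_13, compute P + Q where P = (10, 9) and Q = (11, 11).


P != Q, so use the chord formula.
s = (y2 - y1) / (x2 - x1) = (2) / (1) mod 13 = 2
x3 = s^2 - x1 - x2 mod 13 = 2^2 - 10 - 11 = 9
y3 = s (x1 - x3) - y1 mod 13 = 2 * (10 - 9) - 9 = 6

P + Q = (9, 6)


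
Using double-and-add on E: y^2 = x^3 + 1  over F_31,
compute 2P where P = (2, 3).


k = 2 = 10_2 (binary, LSB first: 01)
Double-and-add from P = (2, 3):
  bit 0 = 0: acc unchanged = O
  bit 1 = 1: acc = O + (0, 1) = (0, 1)

2P = (0, 1)


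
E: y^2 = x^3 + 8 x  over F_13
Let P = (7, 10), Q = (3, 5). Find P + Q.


P != Q, so use the chord formula.
s = (y2 - y1) / (x2 - x1) = (8) / (9) mod 13 = 11
x3 = s^2 - x1 - x2 mod 13 = 11^2 - 7 - 3 = 7
y3 = s (x1 - x3) - y1 mod 13 = 11 * (7 - 7) - 10 = 3

P + Q = (7, 3)


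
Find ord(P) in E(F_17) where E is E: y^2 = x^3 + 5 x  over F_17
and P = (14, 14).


Compute successive multiples of P until we hit O:
  1P = (14, 14)
  2P = (8, 5)
  3P = (10, 9)
  4P = (2, 1)
  5P = (3, 5)
  6P = (15, 13)
  7P = (6, 12)
  8P = (13, 16)
  ... (continuing to 26P)
  26P = O

ord(P) = 26


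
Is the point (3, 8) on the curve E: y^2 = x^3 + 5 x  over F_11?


Check whether y^2 = x^3 + 5 x + 0 (mod 11) for (x, y) = (3, 8).
LHS: y^2 = 8^2 mod 11 = 9
RHS: x^3 + 5 x + 0 = 3^3 + 5*3 + 0 mod 11 = 9
LHS = RHS

Yes, on the curve


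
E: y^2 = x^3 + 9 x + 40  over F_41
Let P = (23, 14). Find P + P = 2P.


Doubling: s = (3 x1^2 + a) / (2 y1)
s = (3*23^2 + 9) / (2*14) mod 41 = 16
x3 = s^2 - 2 x1 mod 41 = 16^2 - 2*23 = 5
y3 = s (x1 - x3) - y1 mod 41 = 16 * (23 - 5) - 14 = 28

2P = (5, 28)


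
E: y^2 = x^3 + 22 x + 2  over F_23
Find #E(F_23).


For each x in F_23, count y with y^2 = x^3 + 22 x + 2 mod 23:
  x = 0: RHS = 2, y in [5, 18]  -> 2 point(s)
  x = 1: RHS = 2, y in [5, 18]  -> 2 point(s)
  x = 2: RHS = 8, y in [10, 13]  -> 2 point(s)
  x = 3: RHS = 3, y in [7, 16]  -> 2 point(s)
  x = 4: RHS = 16, y in [4, 19]  -> 2 point(s)
  x = 7: RHS = 16, y in [4, 19]  -> 2 point(s)
  x = 8: RHS = 0, y in [0]  -> 1 point(s)
  x = 9: RHS = 9, y in [3, 20]  -> 2 point(s)
  x = 10: RHS = 3, y in [7, 16]  -> 2 point(s)
  x = 12: RHS = 16, y in [4, 19]  -> 2 point(s)
  x = 13: RHS = 1, y in [1, 22]  -> 2 point(s)
  x = 14: RHS = 18, y in [8, 15]  -> 2 point(s)
  x = 15: RHS = 4, y in [2, 21]  -> 2 point(s)
  x = 20: RHS = 1, y in [1, 22]  -> 2 point(s)
  x = 22: RHS = 2, y in [5, 18]  -> 2 point(s)
Affine points: 29. Add the point at infinity: total = 30.

#E(F_23) = 30


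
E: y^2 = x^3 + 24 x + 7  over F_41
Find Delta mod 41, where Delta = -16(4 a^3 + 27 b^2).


4 a^3 + 27 b^2 = 4*24^3 + 27*7^2 = 55296 + 1323 = 56619
Delta = -16 * (56619) = -905904
Delta mod 41 = 32

Delta = 32 (mod 41)


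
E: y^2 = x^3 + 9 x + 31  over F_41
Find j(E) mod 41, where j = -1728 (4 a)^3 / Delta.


Delta = -16(4 a^3 + 27 b^2) mod 41 = 16
-1728 * (4 a)^3 = -1728 * (4*9)^3 mod 41 = 12
j = 12 * 16^(-1) mod 41 = 11

j = 11 (mod 41)


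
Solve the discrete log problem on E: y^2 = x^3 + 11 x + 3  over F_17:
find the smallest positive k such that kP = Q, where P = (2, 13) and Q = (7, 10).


Enumerate multiples of P until we hit Q = (7, 10):
  1P = (2, 13)
  2P = (4, 14)
  3P = (7, 10)
Match found at i = 3.

k = 3


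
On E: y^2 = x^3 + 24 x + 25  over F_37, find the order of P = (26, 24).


Compute successive multiples of P until we hit O:
  1P = (26, 24)
  2P = (25, 28)
  3P = (2, 28)
  4P = (8, 10)
  5P = (10, 9)
  6P = (0, 5)
  7P = (36, 0)
  8P = (0, 32)
  ... (continuing to 14P)
  14P = O

ord(P) = 14


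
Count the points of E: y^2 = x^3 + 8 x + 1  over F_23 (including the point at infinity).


For each x in F_23, count y with y^2 = x^3 + 8 x + 1 mod 23:
  x = 0: RHS = 1, y in [1, 22]  -> 2 point(s)
  x = 2: RHS = 2, y in [5, 18]  -> 2 point(s)
  x = 3: RHS = 6, y in [11, 12]  -> 2 point(s)
  x = 6: RHS = 12, y in [9, 14]  -> 2 point(s)
  x = 7: RHS = 9, y in [3, 20]  -> 2 point(s)
  x = 8: RHS = 2, y in [5, 18]  -> 2 point(s)
  x = 10: RHS = 0, y in [0]  -> 1 point(s)
  x = 12: RHS = 8, y in [10, 13]  -> 2 point(s)
  x = 13: RHS = 2, y in [5, 18]  -> 2 point(s)
  x = 15: RHS = 0, y in [0]  -> 1 point(s)
  x = 16: RHS = 16, y in [4, 19]  -> 2 point(s)
  x = 17: RHS = 13, y in [6, 17]  -> 2 point(s)
  x = 21: RHS = 0, y in [0]  -> 1 point(s)
Affine points: 23. Add the point at infinity: total = 24.

#E(F_23) = 24


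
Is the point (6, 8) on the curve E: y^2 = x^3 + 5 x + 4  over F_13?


Check whether y^2 = x^3 + 5 x + 4 (mod 13) for (x, y) = (6, 8).
LHS: y^2 = 8^2 mod 13 = 12
RHS: x^3 + 5 x + 4 = 6^3 + 5*6 + 4 mod 13 = 3
LHS != RHS

No, not on the curve


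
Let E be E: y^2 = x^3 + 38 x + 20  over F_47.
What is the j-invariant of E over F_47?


Delta = -16(4 a^3 + 27 b^2) mod 47 = 4
-1728 * (4 a)^3 = -1728 * (4*38)^3 mod 47 = 24
j = 24 * 4^(-1) mod 47 = 6

j = 6 (mod 47)


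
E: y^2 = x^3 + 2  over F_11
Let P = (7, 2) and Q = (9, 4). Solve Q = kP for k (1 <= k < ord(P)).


Enumerate multiples of P until we hit Q = (9, 4):
  1P = (7, 2)
  2P = (9, 7)
  3P = (4, 0)
  4P = (9, 4)
Match found at i = 4.

k = 4


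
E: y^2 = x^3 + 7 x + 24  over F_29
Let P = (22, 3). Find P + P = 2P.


Doubling: s = (3 x1^2 + a) / (2 y1)
s = (3*22^2 + 7) / (2*3) mod 29 = 16
x3 = s^2 - 2 x1 mod 29 = 16^2 - 2*22 = 9
y3 = s (x1 - x3) - y1 mod 29 = 16 * (22 - 9) - 3 = 2

2P = (9, 2)


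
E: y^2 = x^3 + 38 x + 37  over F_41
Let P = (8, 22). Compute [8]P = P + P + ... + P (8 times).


k = 8 = 1000_2 (binary, LSB first: 0001)
Double-and-add from P = (8, 22):
  bit 0 = 0: acc unchanged = O
  bit 1 = 0: acc unchanged = O
  bit 2 = 0: acc unchanged = O
  bit 3 = 1: acc = O + (31, 16) = (31, 16)

8P = (31, 16)


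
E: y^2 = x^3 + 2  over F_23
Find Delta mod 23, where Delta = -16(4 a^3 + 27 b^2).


4 a^3 + 27 b^2 = 4*0^3 + 27*2^2 = 0 + 108 = 108
Delta = -16 * (108) = -1728
Delta mod 23 = 20

Delta = 20 (mod 23)


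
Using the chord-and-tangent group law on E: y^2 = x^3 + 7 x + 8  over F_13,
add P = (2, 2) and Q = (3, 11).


P != Q, so use the chord formula.
s = (y2 - y1) / (x2 - x1) = (9) / (1) mod 13 = 9
x3 = s^2 - x1 - x2 mod 13 = 9^2 - 2 - 3 = 11
y3 = s (x1 - x3) - y1 mod 13 = 9 * (2 - 11) - 2 = 8

P + Q = (11, 8)


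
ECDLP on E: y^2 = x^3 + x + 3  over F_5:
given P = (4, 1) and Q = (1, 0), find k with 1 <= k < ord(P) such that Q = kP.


Enumerate multiples of P until we hit Q = (1, 0):
  1P = (4, 1)
  2P = (1, 0)
Match found at i = 2.

k = 2


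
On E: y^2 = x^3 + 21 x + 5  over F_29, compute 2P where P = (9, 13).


Doubling: s = (3 x1^2 + a) / (2 y1)
s = (3*9^2 + 21) / (2*13) mod 29 = 28
x3 = s^2 - 2 x1 mod 29 = 28^2 - 2*9 = 12
y3 = s (x1 - x3) - y1 mod 29 = 28 * (9 - 12) - 13 = 19

2P = (12, 19)


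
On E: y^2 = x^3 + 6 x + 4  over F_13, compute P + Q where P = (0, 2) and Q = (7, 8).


P != Q, so use the chord formula.
s = (y2 - y1) / (x2 - x1) = (6) / (7) mod 13 = 12
x3 = s^2 - x1 - x2 mod 13 = 12^2 - 0 - 7 = 7
y3 = s (x1 - x3) - y1 mod 13 = 12 * (0 - 7) - 2 = 5

P + Q = (7, 5)


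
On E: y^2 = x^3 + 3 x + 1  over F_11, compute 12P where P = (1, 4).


k = 12 = 1100_2 (binary, LSB first: 0011)
Double-and-add from P = (1, 4):
  bit 0 = 0: acc unchanged = O
  bit 1 = 0: acc unchanged = O
  bit 2 = 1: acc = O + (8, 8) = (8, 8)
  bit 3 = 1: acc = (8, 8) + (9, 8) = (5, 3)

12P = (5, 3)


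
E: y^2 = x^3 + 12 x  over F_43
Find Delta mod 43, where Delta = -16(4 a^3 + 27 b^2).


4 a^3 + 27 b^2 = 4*12^3 + 27*0^2 = 6912 + 0 = 6912
Delta = -16 * (6912) = -110592
Delta mod 43 = 4

Delta = 4 (mod 43)


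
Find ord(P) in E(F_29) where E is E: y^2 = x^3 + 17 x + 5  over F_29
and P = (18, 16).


Compute successive multiples of P until we hit O:
  1P = (18, 16)
  2P = (23, 8)
  3P = (1, 9)
  4P = (19, 16)
  5P = (21, 13)
  6P = (20, 15)
  7P = (13, 25)
  8P = (14, 0)
  ... (continuing to 16P)
  16P = O

ord(P) = 16


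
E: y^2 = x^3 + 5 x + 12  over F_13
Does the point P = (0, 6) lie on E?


Check whether y^2 = x^3 + 5 x + 12 (mod 13) for (x, y) = (0, 6).
LHS: y^2 = 6^2 mod 13 = 10
RHS: x^3 + 5 x + 12 = 0^3 + 5*0 + 12 mod 13 = 12
LHS != RHS

No, not on the curve


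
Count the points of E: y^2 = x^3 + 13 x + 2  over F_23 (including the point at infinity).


For each x in F_23, count y with y^2 = x^3 + 13 x + 2 mod 23:
  x = 0: RHS = 2, y in [5, 18]  -> 2 point(s)
  x = 1: RHS = 16, y in [4, 19]  -> 2 point(s)
  x = 2: RHS = 13, y in [6, 17]  -> 2 point(s)
  x = 4: RHS = 3, y in [7, 16]  -> 2 point(s)
  x = 5: RHS = 8, y in [10, 13]  -> 2 point(s)
  x = 11: RHS = 4, y in [2, 21]  -> 2 point(s)
  x = 12: RHS = 0, y in [0]  -> 1 point(s)
  x = 19: RHS = 1, y in [1, 22]  -> 2 point(s)
Affine points: 15. Add the point at infinity: total = 16.

#E(F_23) = 16


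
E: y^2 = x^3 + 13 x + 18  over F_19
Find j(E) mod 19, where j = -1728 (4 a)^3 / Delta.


Delta = -16(4 a^3 + 27 b^2) mod 19 = 16
-1728 * (4 a)^3 = -1728 * (4*13)^3 mod 19 = 8
j = 8 * 16^(-1) mod 19 = 10

j = 10 (mod 19)


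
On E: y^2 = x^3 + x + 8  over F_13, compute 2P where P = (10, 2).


Doubling: s = (3 x1^2 + a) / (2 y1)
s = (3*10^2 + 1) / (2*2) mod 13 = 7
x3 = s^2 - 2 x1 mod 13 = 7^2 - 2*10 = 3
y3 = s (x1 - x3) - y1 mod 13 = 7 * (10 - 3) - 2 = 8

2P = (3, 8)


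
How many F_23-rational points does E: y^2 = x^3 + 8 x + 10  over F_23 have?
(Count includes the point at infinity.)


For each x in F_23, count y with y^2 = x^3 + 8 x + 10 mod 23:
  x = 7: RHS = 18, y in [8, 15]  -> 2 point(s)
  x = 9: RHS = 6, y in [11, 12]  -> 2 point(s)
  x = 10: RHS = 9, y in [3, 20]  -> 2 point(s)
  x = 11: RHS = 3, y in [7, 16]  -> 2 point(s)
  x = 15: RHS = 9, y in [3, 20]  -> 2 point(s)
  x = 16: RHS = 2, y in [5, 18]  -> 2 point(s)
  x = 18: RHS = 6, y in [11, 12]  -> 2 point(s)
  x = 19: RHS = 6, y in [11, 12]  -> 2 point(s)
  x = 21: RHS = 9, y in [3, 20]  -> 2 point(s)
  x = 22: RHS = 1, y in [1, 22]  -> 2 point(s)
Affine points: 20. Add the point at infinity: total = 21.

#E(F_23) = 21


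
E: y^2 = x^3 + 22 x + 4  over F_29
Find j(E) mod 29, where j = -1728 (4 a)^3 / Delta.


Delta = -16(4 a^3 + 27 b^2) mod 29 = 18
-1728 * (4 a)^3 = -1728 * (4*22)^3 mod 29 = 12
j = 12 * 18^(-1) mod 29 = 20

j = 20 (mod 29)


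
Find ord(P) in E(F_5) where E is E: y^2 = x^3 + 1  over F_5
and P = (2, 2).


Compute successive multiples of P until we hit O:
  1P = (2, 2)
  2P = (0, 4)
  3P = (4, 0)
  4P = (0, 1)
  5P = (2, 3)
  6P = O

ord(P) = 6


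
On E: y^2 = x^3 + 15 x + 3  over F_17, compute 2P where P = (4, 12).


k = 2 = 10_2 (binary, LSB first: 01)
Double-and-add from P = (4, 12):
  bit 0 = 0: acc unchanged = O
  bit 1 = 1: acc = O + (5, 13) = (5, 13)

2P = (5, 13)


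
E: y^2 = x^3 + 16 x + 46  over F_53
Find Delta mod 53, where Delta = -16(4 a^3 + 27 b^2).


4 a^3 + 27 b^2 = 4*16^3 + 27*46^2 = 16384 + 57132 = 73516
Delta = -16 * (73516) = -1176256
Delta mod 53 = 26

Delta = 26 (mod 53)


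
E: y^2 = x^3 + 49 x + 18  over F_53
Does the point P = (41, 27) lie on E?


Check whether y^2 = x^3 + 49 x + 18 (mod 53) for (x, y) = (41, 27).
LHS: y^2 = 27^2 mod 53 = 40
RHS: x^3 + 49 x + 18 = 41^3 + 49*41 + 18 mod 53 = 34
LHS != RHS

No, not on the curve


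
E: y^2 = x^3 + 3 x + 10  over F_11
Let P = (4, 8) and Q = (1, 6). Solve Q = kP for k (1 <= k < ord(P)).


Enumerate multiples of P until we hit Q = (1, 6):
  1P = (4, 8)
  2P = (1, 5)
  3P = (7, 0)
  4P = (1, 6)
Match found at i = 4.

k = 4


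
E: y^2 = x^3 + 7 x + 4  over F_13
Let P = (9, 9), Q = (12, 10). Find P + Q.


P != Q, so use the chord formula.
s = (y2 - y1) / (x2 - x1) = (1) / (3) mod 13 = 9
x3 = s^2 - x1 - x2 mod 13 = 9^2 - 9 - 12 = 8
y3 = s (x1 - x3) - y1 mod 13 = 9 * (9 - 8) - 9 = 0

P + Q = (8, 0)


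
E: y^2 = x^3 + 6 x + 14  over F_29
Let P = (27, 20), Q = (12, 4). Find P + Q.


P != Q, so use the chord formula.
s = (y2 - y1) / (x2 - x1) = (13) / (14) mod 29 = 3
x3 = s^2 - x1 - x2 mod 29 = 3^2 - 27 - 12 = 28
y3 = s (x1 - x3) - y1 mod 29 = 3 * (27 - 28) - 20 = 6

P + Q = (28, 6)


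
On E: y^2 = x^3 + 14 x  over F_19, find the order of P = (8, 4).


Compute successive multiples of P until we hit O:
  1P = (8, 4)
  2P = (7, 17)
  3P = (2, 13)
  4P = (16, 8)
  5P = (0, 0)
  6P = (16, 11)
  7P = (2, 6)
  8P = (7, 2)
  ... (continuing to 10P)
  10P = O

ord(P) = 10


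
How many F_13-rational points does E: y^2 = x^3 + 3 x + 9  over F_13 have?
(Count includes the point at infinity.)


For each x in F_13, count y with y^2 = x^3 + 3 x + 9 mod 13:
  x = 0: RHS = 9, y in [3, 10]  -> 2 point(s)
  x = 1: RHS = 0, y in [0]  -> 1 point(s)
  x = 2: RHS = 10, y in [6, 7]  -> 2 point(s)
  x = 6: RHS = 9, y in [3, 10]  -> 2 point(s)
  x = 7: RHS = 9, y in [3, 10]  -> 2 point(s)
  x = 8: RHS = 12, y in [5, 8]  -> 2 point(s)
  x = 10: RHS = 12, y in [5, 8]  -> 2 point(s)
Affine points: 13. Add the point at infinity: total = 14.

#E(F_13) = 14


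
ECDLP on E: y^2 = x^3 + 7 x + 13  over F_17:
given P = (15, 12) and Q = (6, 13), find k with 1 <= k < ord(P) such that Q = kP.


Enumerate multiples of P until we hit Q = (6, 13):
  1P = (15, 12)
  2P = (2, 16)
  3P = (1, 2)
  4P = (14, 13)
  5P = (6, 13)
Match found at i = 5.

k = 5


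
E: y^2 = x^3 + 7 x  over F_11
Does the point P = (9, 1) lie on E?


Check whether y^2 = x^3 + 7 x + 0 (mod 11) for (x, y) = (9, 1).
LHS: y^2 = 1^2 mod 11 = 1
RHS: x^3 + 7 x + 0 = 9^3 + 7*9 + 0 mod 11 = 0
LHS != RHS

No, not on the curve


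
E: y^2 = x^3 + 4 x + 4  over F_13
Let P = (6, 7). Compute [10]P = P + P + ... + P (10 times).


k = 10 = 1010_2 (binary, LSB first: 0101)
Double-and-add from P = (6, 7):
  bit 0 = 0: acc unchanged = O
  bit 1 = 1: acc = O + (0, 2) = (0, 2)
  bit 2 = 0: acc unchanged = (0, 2)
  bit 3 = 1: acc = (0, 2) + (12, 5) = (10, 2)

10P = (10, 2)


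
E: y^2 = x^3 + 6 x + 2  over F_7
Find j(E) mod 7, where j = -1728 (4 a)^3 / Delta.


Delta = -16(4 a^3 + 27 b^2) mod 7 = 2
-1728 * (4 a)^3 = -1728 * (4*6)^3 mod 7 = 6
j = 6 * 2^(-1) mod 7 = 3

j = 3 (mod 7)


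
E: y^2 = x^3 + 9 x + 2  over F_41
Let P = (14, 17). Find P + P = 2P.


Doubling: s = (3 x1^2 + a) / (2 y1)
s = (3*14^2 + 9) / (2*17) mod 41 = 26
x3 = s^2 - 2 x1 mod 41 = 26^2 - 2*14 = 33
y3 = s (x1 - x3) - y1 mod 41 = 26 * (14 - 33) - 17 = 22

2P = (33, 22)


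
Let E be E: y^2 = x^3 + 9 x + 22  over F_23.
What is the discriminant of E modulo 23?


4 a^3 + 27 b^2 = 4*9^3 + 27*22^2 = 2916 + 13068 = 15984
Delta = -16 * (15984) = -255744
Delta mod 23 = 16

Delta = 16 (mod 23)


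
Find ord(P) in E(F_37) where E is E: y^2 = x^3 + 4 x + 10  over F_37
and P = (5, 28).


Compute successive multiples of P until we hit O:
  1P = (5, 28)
  2P = (16, 10)
  3P = (4, 4)
  4P = (12, 26)
  5P = (8, 31)
  6P = (25, 26)
  7P = (17, 25)
  8P = (22, 4)
  ... (continuing to 41P)
  41P = O

ord(P) = 41


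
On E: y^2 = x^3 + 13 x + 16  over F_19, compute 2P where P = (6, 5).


Doubling: s = (3 x1^2 + a) / (2 y1)
s = (3*6^2 + 13) / (2*5) mod 19 = 14
x3 = s^2 - 2 x1 mod 19 = 14^2 - 2*6 = 13
y3 = s (x1 - x3) - y1 mod 19 = 14 * (6 - 13) - 5 = 11

2P = (13, 11)


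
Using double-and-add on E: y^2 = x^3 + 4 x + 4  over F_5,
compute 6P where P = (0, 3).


k = 6 = 110_2 (binary, LSB first: 011)
Double-and-add from P = (0, 3):
  bit 0 = 0: acc unchanged = O
  bit 1 = 1: acc = O + (1, 3) = (1, 3)
  bit 2 = 1: acc = (1, 3) + (2, 0) = (1, 2)

6P = (1, 2)


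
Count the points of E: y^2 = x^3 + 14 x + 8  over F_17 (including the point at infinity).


For each x in F_17, count y with y^2 = x^3 + 14 x + 8 mod 17:
  x = 0: RHS = 8, y in [5, 12]  -> 2 point(s)
  x = 3: RHS = 9, y in [3, 14]  -> 2 point(s)
  x = 4: RHS = 9, y in [3, 14]  -> 2 point(s)
  x = 5: RHS = 16, y in [4, 13]  -> 2 point(s)
  x = 6: RHS = 2, y in [6, 11]  -> 2 point(s)
  x = 9: RHS = 13, y in [8, 9]  -> 2 point(s)
  x = 10: RHS = 9, y in [3, 14]  -> 2 point(s)
  x = 12: RHS = 0, y in [0]  -> 1 point(s)
Affine points: 15. Add the point at infinity: total = 16.

#E(F_17) = 16


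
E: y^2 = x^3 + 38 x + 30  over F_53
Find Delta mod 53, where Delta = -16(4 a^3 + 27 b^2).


4 a^3 + 27 b^2 = 4*38^3 + 27*30^2 = 219488 + 24300 = 243788
Delta = -16 * (243788) = -3900608
Delta mod 53 = 33

Delta = 33 (mod 53)


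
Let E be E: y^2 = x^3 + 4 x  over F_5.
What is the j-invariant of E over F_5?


Delta = -16(4 a^3 + 27 b^2) mod 5 = 4
-1728 * (4 a)^3 = -1728 * (4*4)^3 mod 5 = 2
j = 2 * 4^(-1) mod 5 = 3

j = 3 (mod 5)


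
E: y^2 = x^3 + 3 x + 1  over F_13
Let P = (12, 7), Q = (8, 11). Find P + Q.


P != Q, so use the chord formula.
s = (y2 - y1) / (x2 - x1) = (4) / (9) mod 13 = 12
x3 = s^2 - x1 - x2 mod 13 = 12^2 - 12 - 8 = 7
y3 = s (x1 - x3) - y1 mod 13 = 12 * (12 - 7) - 7 = 1

P + Q = (7, 1)


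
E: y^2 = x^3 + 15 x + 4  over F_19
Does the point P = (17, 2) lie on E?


Check whether y^2 = x^3 + 15 x + 4 (mod 19) for (x, y) = (17, 2).
LHS: y^2 = 2^2 mod 19 = 4
RHS: x^3 + 15 x + 4 = 17^3 + 15*17 + 4 mod 19 = 4
LHS = RHS

Yes, on the curve


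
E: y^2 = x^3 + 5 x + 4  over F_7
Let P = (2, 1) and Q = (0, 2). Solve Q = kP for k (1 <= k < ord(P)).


Enumerate multiples of P until we hit Q = (0, 2):
  1P = (2, 1)
  2P = (0, 2)
Match found at i = 2.

k = 2


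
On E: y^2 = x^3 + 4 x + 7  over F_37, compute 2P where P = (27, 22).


Doubling: s = (3 x1^2 + a) / (2 y1)
s = (3*27^2 + 4) / (2*22) mod 37 = 17
x3 = s^2 - 2 x1 mod 37 = 17^2 - 2*27 = 13
y3 = s (x1 - x3) - y1 mod 37 = 17 * (27 - 13) - 22 = 31

2P = (13, 31)


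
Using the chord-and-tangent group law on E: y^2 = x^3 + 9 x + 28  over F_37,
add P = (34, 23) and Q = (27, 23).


P != Q, so use the chord formula.
s = (y2 - y1) / (x2 - x1) = (0) / (30) mod 37 = 0
x3 = s^2 - x1 - x2 mod 37 = 0^2 - 34 - 27 = 13
y3 = s (x1 - x3) - y1 mod 37 = 0 * (34 - 13) - 23 = 14

P + Q = (13, 14)


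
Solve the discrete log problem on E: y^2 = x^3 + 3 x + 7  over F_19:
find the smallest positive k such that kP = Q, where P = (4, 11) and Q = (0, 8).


Enumerate multiples of P until we hit Q = (0, 8):
  1P = (4, 11)
  2P = (15, 11)
  3P = (0, 8)
Match found at i = 3.

k = 3


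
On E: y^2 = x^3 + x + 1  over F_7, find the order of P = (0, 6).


Compute successive multiples of P until we hit O:
  1P = (0, 6)
  2P = (2, 2)
  3P = (2, 5)
  4P = (0, 1)
  5P = O

ord(P) = 5


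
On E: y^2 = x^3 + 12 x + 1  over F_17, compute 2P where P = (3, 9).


k = 2 = 10_2 (binary, LSB first: 01)
Double-and-add from P = (3, 9):
  bit 0 = 0: acc unchanged = O
  bit 1 = 1: acc = O + (2, 13) = (2, 13)

2P = (2, 13)


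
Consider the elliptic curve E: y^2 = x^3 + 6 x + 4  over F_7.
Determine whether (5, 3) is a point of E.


Check whether y^2 = x^3 + 6 x + 4 (mod 7) for (x, y) = (5, 3).
LHS: y^2 = 3^2 mod 7 = 2
RHS: x^3 + 6 x + 4 = 5^3 + 6*5 + 4 mod 7 = 5
LHS != RHS

No, not on the curve


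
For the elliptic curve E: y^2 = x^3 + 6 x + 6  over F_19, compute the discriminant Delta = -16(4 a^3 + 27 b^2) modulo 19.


4 a^3 + 27 b^2 = 4*6^3 + 27*6^2 = 864 + 972 = 1836
Delta = -16 * (1836) = -29376
Delta mod 19 = 17

Delta = 17 (mod 19)


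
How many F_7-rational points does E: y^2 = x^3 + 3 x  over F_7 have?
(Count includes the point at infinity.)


For each x in F_7, count y with y^2 = x^3 + 3 x + 0 mod 7:
  x = 0: RHS = 0, y in [0]  -> 1 point(s)
  x = 1: RHS = 4, y in [2, 5]  -> 2 point(s)
  x = 2: RHS = 0, y in [0]  -> 1 point(s)
  x = 3: RHS = 1, y in [1, 6]  -> 2 point(s)
  x = 5: RHS = 0, y in [0]  -> 1 point(s)
Affine points: 7. Add the point at infinity: total = 8.

#E(F_7) = 8


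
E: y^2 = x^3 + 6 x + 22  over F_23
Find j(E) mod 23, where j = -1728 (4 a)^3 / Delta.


Delta = -16(4 a^3 + 27 b^2) mod 23 = 4
-1728 * (4 a)^3 = -1728 * (4*6)^3 mod 23 = 20
j = 20 * 4^(-1) mod 23 = 5

j = 5 (mod 23)


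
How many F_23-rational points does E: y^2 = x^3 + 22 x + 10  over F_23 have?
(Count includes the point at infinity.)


For each x in F_23, count y with y^2 = x^3 + 22 x + 10 mod 23:
  x = 2: RHS = 16, y in [4, 19]  -> 2 point(s)
  x = 4: RHS = 1, y in [1, 22]  -> 2 point(s)
  x = 6: RHS = 13, y in [6, 17]  -> 2 point(s)
  x = 7: RHS = 1, y in [1, 22]  -> 2 point(s)
  x = 8: RHS = 8, y in [10, 13]  -> 2 point(s)
  x = 12: RHS = 1, y in [1, 22]  -> 2 point(s)
  x = 13: RHS = 9, y in [3, 20]  -> 2 point(s)
  x = 14: RHS = 3, y in [7, 16]  -> 2 point(s)
  x = 15: RHS = 12, y in [9, 14]  -> 2 point(s)
  x = 20: RHS = 9, y in [3, 20]  -> 2 point(s)
  x = 21: RHS = 4, y in [2, 21]  -> 2 point(s)
Affine points: 22. Add the point at infinity: total = 23.

#E(F_23) = 23


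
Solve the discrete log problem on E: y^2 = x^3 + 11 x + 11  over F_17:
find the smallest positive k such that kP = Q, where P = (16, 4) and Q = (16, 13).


Enumerate multiples of P until we hit Q = (16, 13):
  1P = (16, 4)
  2P = (4, 0)
  3P = (16, 13)
Match found at i = 3.

k = 3


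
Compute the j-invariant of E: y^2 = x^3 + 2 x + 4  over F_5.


Delta = -16(4 a^3 + 27 b^2) mod 5 = 1
-1728 * (4 a)^3 = -1728 * (4*2)^3 mod 5 = 4
j = 4 * 1^(-1) mod 5 = 4

j = 4 (mod 5)


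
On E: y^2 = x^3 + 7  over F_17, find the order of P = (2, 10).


Compute successive multiples of P until we hit O:
  1P = (2, 10)
  2P = (12, 1)
  3P = (5, 8)
  4P = (1, 12)
  5P = (1, 5)
  6P = (5, 9)
  7P = (12, 16)
  8P = (2, 7)
  ... (continuing to 9P)
  9P = O

ord(P) = 9


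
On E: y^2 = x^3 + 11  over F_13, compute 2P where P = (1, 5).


Doubling: s = (3 x1^2 + a) / (2 y1)
s = (3*1^2 + 0) / (2*5) mod 13 = 12
x3 = s^2 - 2 x1 mod 13 = 12^2 - 2*1 = 12
y3 = s (x1 - x3) - y1 mod 13 = 12 * (1 - 12) - 5 = 6

2P = (12, 6)


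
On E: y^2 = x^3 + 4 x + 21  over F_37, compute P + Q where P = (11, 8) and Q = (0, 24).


P != Q, so use the chord formula.
s = (y2 - y1) / (x2 - x1) = (16) / (26) mod 37 = 12
x3 = s^2 - x1 - x2 mod 37 = 12^2 - 11 - 0 = 22
y3 = s (x1 - x3) - y1 mod 37 = 12 * (11 - 22) - 8 = 8

P + Q = (22, 8)


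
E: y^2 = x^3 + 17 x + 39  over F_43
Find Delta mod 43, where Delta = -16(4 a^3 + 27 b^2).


4 a^3 + 27 b^2 = 4*17^3 + 27*39^2 = 19652 + 41067 = 60719
Delta = -16 * (60719) = -971504
Delta mod 43 = 38

Delta = 38 (mod 43)


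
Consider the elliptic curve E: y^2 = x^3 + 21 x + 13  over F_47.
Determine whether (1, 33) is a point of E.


Check whether y^2 = x^3 + 21 x + 13 (mod 47) for (x, y) = (1, 33).
LHS: y^2 = 33^2 mod 47 = 8
RHS: x^3 + 21 x + 13 = 1^3 + 21*1 + 13 mod 47 = 35
LHS != RHS

No, not on the curve


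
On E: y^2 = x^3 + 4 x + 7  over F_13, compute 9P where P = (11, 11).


k = 9 = 1001_2 (binary, LSB first: 1001)
Double-and-add from P = (11, 11):
  bit 0 = 1: acc = O + (11, 11) = (11, 11)
  bit 1 = 0: acc unchanged = (11, 11)
  bit 2 = 0: acc unchanged = (11, 11)
  bit 3 = 1: acc = (11, 11) + (5, 10) = (1, 8)

9P = (1, 8)


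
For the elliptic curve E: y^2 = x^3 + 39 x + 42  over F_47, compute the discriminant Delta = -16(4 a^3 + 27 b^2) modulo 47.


4 a^3 + 27 b^2 = 4*39^3 + 27*42^2 = 237276 + 47628 = 284904
Delta = -16 * (284904) = -4558464
Delta mod 47 = 19

Delta = 19 (mod 47)


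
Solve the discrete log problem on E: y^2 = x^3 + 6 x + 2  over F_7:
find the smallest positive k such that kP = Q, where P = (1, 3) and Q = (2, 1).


Enumerate multiples of P until we hit Q = (2, 1):
  1P = (1, 3)
  2P = (2, 6)
  3P = (6, 3)
  4P = (0, 4)
  5P = (0, 3)
  6P = (6, 4)
  7P = (2, 1)
Match found at i = 7.

k = 7


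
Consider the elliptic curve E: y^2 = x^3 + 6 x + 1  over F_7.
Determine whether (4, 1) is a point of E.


Check whether y^2 = x^3 + 6 x + 1 (mod 7) for (x, y) = (4, 1).
LHS: y^2 = 1^2 mod 7 = 1
RHS: x^3 + 6 x + 1 = 4^3 + 6*4 + 1 mod 7 = 5
LHS != RHS

No, not on the curve


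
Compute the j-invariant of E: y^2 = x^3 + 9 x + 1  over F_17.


Delta = -16(4 a^3 + 27 b^2) mod 17 = 2
-1728 * (4 a)^3 = -1728 * (4*9)^3 mod 17 = 14
j = 14 * 2^(-1) mod 17 = 7

j = 7 (mod 17)


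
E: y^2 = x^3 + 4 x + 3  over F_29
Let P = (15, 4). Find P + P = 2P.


Doubling: s = (3 x1^2 + a) / (2 y1)
s = (3*15^2 + 4) / (2*4) mod 29 = 16
x3 = s^2 - 2 x1 mod 29 = 16^2 - 2*15 = 23
y3 = s (x1 - x3) - y1 mod 29 = 16 * (15 - 23) - 4 = 13

2P = (23, 13)


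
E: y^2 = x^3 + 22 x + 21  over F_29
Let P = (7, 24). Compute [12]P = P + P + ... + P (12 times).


k = 12 = 1100_2 (binary, LSB first: 0011)
Double-and-add from P = (7, 24):
  bit 0 = 0: acc unchanged = O
  bit 1 = 0: acc unchanged = O
  bit 2 = 1: acc = O + (17, 28) = (17, 28)
  bit 3 = 1: acc = (17, 28) + (20, 15) = (14, 17)

12P = (14, 17)


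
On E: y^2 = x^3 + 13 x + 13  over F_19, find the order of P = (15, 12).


Compute successive multiples of P until we hit O:
  1P = (15, 12)
  2P = (17, 13)
  3P = (11, 9)
  4P = (9, 2)
  5P = (2, 16)
  6P = (13, 2)
  7P = (16, 2)
  8P = (12, 15)
  ... (continuing to 17P)
  17P = O

ord(P) = 17


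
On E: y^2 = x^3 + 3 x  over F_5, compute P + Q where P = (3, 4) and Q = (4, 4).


P != Q, so use the chord formula.
s = (y2 - y1) / (x2 - x1) = (0) / (1) mod 5 = 0
x3 = s^2 - x1 - x2 mod 5 = 0^2 - 3 - 4 = 3
y3 = s (x1 - x3) - y1 mod 5 = 0 * (3 - 3) - 4 = 1

P + Q = (3, 1)


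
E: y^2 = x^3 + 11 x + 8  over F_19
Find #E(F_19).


For each x in F_19, count y with y^2 = x^3 + 11 x + 8 mod 19:
  x = 1: RHS = 1, y in [1, 18]  -> 2 point(s)
  x = 2: RHS = 0, y in [0]  -> 1 point(s)
  x = 3: RHS = 11, y in [7, 12]  -> 2 point(s)
  x = 5: RHS = 17, y in [6, 13]  -> 2 point(s)
  x = 6: RHS = 5, y in [9, 10]  -> 2 point(s)
  x = 8: RHS = 0, y in [0]  -> 1 point(s)
  x = 9: RHS = 0, y in [0]  -> 1 point(s)
  x = 10: RHS = 16, y in [4, 15]  -> 2 point(s)
  x = 11: RHS = 16, y in [4, 15]  -> 2 point(s)
  x = 12: RHS = 6, y in [5, 14]  -> 2 point(s)
  x = 13: RHS = 11, y in [7, 12]  -> 2 point(s)
  x = 16: RHS = 5, y in [9, 10]  -> 2 point(s)
  x = 17: RHS = 16, y in [4, 15]  -> 2 point(s)
Affine points: 23. Add the point at infinity: total = 24.

#E(F_19) = 24


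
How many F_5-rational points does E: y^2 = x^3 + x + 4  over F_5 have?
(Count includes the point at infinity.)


For each x in F_5, count y with y^2 = x^3 + 1 x + 4 mod 5:
  x = 0: RHS = 4, y in [2, 3]  -> 2 point(s)
  x = 1: RHS = 1, y in [1, 4]  -> 2 point(s)
  x = 2: RHS = 4, y in [2, 3]  -> 2 point(s)
  x = 3: RHS = 4, y in [2, 3]  -> 2 point(s)
Affine points: 8. Add the point at infinity: total = 9.

#E(F_5) = 9


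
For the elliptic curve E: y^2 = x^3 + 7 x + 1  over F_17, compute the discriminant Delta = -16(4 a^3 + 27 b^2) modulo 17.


4 a^3 + 27 b^2 = 4*7^3 + 27*1^2 = 1372 + 27 = 1399
Delta = -16 * (1399) = -22384
Delta mod 17 = 5

Delta = 5 (mod 17)


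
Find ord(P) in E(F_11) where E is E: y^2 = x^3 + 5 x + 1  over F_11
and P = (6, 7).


Compute successive multiples of P until we hit O:
  1P = (6, 7)
  2P = (0, 10)
  3P = (8, 5)
  4P = (9, 7)
  5P = (7, 4)
  6P = (7, 7)
  7P = (9, 4)
  8P = (8, 6)
  ... (continuing to 11P)
  11P = O

ord(P) = 11


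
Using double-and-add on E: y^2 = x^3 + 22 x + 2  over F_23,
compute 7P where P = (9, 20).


k = 7 = 111_2 (binary, LSB first: 111)
Double-and-add from P = (9, 20):
  bit 0 = 1: acc = O + (9, 20) = (9, 20)
  bit 1 = 1: acc = (9, 20) + (9, 3) = O
  bit 2 = 1: acc = O + (9, 20) = (9, 20)

7P = (9, 20)


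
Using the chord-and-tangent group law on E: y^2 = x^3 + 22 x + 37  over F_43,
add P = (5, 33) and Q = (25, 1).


P != Q, so use the chord formula.
s = (y2 - y1) / (x2 - x1) = (11) / (20) mod 43 = 7
x3 = s^2 - x1 - x2 mod 43 = 7^2 - 5 - 25 = 19
y3 = s (x1 - x3) - y1 mod 43 = 7 * (5 - 19) - 33 = 41

P + Q = (19, 41)


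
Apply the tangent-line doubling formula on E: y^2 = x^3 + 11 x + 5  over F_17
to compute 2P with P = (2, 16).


Doubling: s = (3 x1^2 + a) / (2 y1)
s = (3*2^2 + 11) / (2*16) mod 17 = 14
x3 = s^2 - 2 x1 mod 17 = 14^2 - 2*2 = 5
y3 = s (x1 - x3) - y1 mod 17 = 14 * (2 - 5) - 16 = 10

2P = (5, 10)


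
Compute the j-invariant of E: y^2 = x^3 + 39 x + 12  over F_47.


Delta = -16(4 a^3 + 27 b^2) mod 47 = 29
-1728 * (4 a)^3 = -1728 * (4*39)^3 mod 47 = 42
j = 42 * 29^(-1) mod 47 = 29

j = 29 (mod 47)


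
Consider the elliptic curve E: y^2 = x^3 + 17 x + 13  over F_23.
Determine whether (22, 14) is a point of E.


Check whether y^2 = x^3 + 17 x + 13 (mod 23) for (x, y) = (22, 14).
LHS: y^2 = 14^2 mod 23 = 12
RHS: x^3 + 17 x + 13 = 22^3 + 17*22 + 13 mod 23 = 18
LHS != RHS

No, not on the curve


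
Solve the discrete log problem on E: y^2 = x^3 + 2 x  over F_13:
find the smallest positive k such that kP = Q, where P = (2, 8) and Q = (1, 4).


Enumerate multiples of P until we hit Q = (1, 4):
  1P = (2, 8)
  2P = (12, 6)
  3P = (11, 12)
  4P = (1, 4)
Match found at i = 4.

k = 4


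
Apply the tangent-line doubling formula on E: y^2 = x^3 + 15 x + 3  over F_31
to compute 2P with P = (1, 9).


Doubling: s = (3 x1^2 + a) / (2 y1)
s = (3*1^2 + 15) / (2*9) mod 31 = 1
x3 = s^2 - 2 x1 mod 31 = 1^2 - 2*1 = 30
y3 = s (x1 - x3) - y1 mod 31 = 1 * (1 - 30) - 9 = 24

2P = (30, 24)


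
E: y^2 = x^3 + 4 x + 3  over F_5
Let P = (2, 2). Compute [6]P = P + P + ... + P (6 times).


k = 6 = 110_2 (binary, LSB first: 011)
Double-and-add from P = (2, 2):
  bit 0 = 0: acc unchanged = O
  bit 1 = 1: acc = O + (2, 3) = (2, 3)
  bit 2 = 1: acc = (2, 3) + (2, 2) = O

6P = O


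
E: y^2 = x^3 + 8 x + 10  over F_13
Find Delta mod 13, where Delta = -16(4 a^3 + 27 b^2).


4 a^3 + 27 b^2 = 4*8^3 + 27*10^2 = 2048 + 2700 = 4748
Delta = -16 * (4748) = -75968
Delta mod 13 = 4

Delta = 4 (mod 13)


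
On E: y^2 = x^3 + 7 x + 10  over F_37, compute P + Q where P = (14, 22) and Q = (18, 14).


P != Q, so use the chord formula.
s = (y2 - y1) / (x2 - x1) = (29) / (4) mod 37 = 35
x3 = s^2 - x1 - x2 mod 37 = 35^2 - 14 - 18 = 9
y3 = s (x1 - x3) - y1 mod 37 = 35 * (14 - 9) - 22 = 5

P + Q = (9, 5)


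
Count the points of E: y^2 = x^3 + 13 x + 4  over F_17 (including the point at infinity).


For each x in F_17, count y with y^2 = x^3 + 13 x + 4 mod 17:
  x = 0: RHS = 4, y in [2, 15]  -> 2 point(s)
  x = 1: RHS = 1, y in [1, 16]  -> 2 point(s)
  x = 2: RHS = 4, y in [2, 15]  -> 2 point(s)
  x = 3: RHS = 2, y in [6, 11]  -> 2 point(s)
  x = 4: RHS = 1, y in [1, 16]  -> 2 point(s)
  x = 6: RHS = 9, y in [3, 14]  -> 2 point(s)
  x = 7: RHS = 13, y in [8, 9]  -> 2 point(s)
  x = 8: RHS = 8, y in [5, 12]  -> 2 point(s)
  x = 9: RHS = 0, y in [0]  -> 1 point(s)
  x = 11: RHS = 16, y in [4, 13]  -> 2 point(s)
  x = 12: RHS = 1, y in [1, 16]  -> 2 point(s)
  x = 15: RHS = 4, y in [2, 15]  -> 2 point(s)
Affine points: 23. Add the point at infinity: total = 24.

#E(F_17) = 24


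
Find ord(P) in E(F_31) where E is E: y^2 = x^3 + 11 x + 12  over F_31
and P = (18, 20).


Compute successive multiples of P until we hit O:
  1P = (18, 20)
  2P = (27, 20)
  3P = (17, 11)
  4P = (15, 7)
  5P = (3, 14)
  6P = (30, 0)
  7P = (3, 17)
  8P = (15, 24)
  ... (continuing to 12P)
  12P = O

ord(P) = 12


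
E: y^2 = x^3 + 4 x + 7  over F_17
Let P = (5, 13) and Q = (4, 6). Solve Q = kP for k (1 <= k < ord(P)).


Enumerate multiples of P until we hit Q = (4, 6):
  1P = (5, 13)
  2P = (15, 5)
  3P = (16, 6)
  4P = (12, 10)
  5P = (4, 6)
Match found at i = 5.

k = 5


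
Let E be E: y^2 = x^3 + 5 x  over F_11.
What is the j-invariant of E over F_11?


Delta = -16(4 a^3 + 27 b^2) mod 11 = 8
-1728 * (4 a)^3 = -1728 * (4*5)^3 mod 11 = 8
j = 8 * 8^(-1) mod 11 = 1

j = 1 (mod 11)


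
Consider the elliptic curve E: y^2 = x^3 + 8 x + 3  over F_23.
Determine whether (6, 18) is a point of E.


Check whether y^2 = x^3 + 8 x + 3 (mod 23) for (x, y) = (6, 18).
LHS: y^2 = 18^2 mod 23 = 2
RHS: x^3 + 8 x + 3 = 6^3 + 8*6 + 3 mod 23 = 14
LHS != RHS

No, not on the curve


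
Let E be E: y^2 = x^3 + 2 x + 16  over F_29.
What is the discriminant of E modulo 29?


4 a^3 + 27 b^2 = 4*2^3 + 27*16^2 = 32 + 6912 = 6944
Delta = -16 * (6944) = -111104
Delta mod 29 = 24

Delta = 24 (mod 29)


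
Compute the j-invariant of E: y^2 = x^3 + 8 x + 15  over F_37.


Delta = -16(4 a^3 + 27 b^2) mod 37 = 13
-1728 * (4 a)^3 = -1728 * (4*8)^3 mod 37 = 31
j = 31 * 13^(-1) mod 37 = 28

j = 28 (mod 37)


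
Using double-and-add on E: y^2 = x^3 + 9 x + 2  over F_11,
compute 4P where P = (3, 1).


k = 4 = 100_2 (binary, LSB first: 001)
Double-and-add from P = (3, 1):
  bit 0 = 0: acc unchanged = O
  bit 1 = 0: acc unchanged = O
  bit 2 = 1: acc = O + (3, 10) = (3, 10)

4P = (3, 10)


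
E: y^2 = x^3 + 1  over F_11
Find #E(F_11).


For each x in F_11, count y with y^2 = x^3 + 0 x + 1 mod 11:
  x = 0: RHS = 1, y in [1, 10]  -> 2 point(s)
  x = 2: RHS = 9, y in [3, 8]  -> 2 point(s)
  x = 5: RHS = 5, y in [4, 7]  -> 2 point(s)
  x = 7: RHS = 3, y in [5, 6]  -> 2 point(s)
  x = 9: RHS = 4, y in [2, 9]  -> 2 point(s)
  x = 10: RHS = 0, y in [0]  -> 1 point(s)
Affine points: 11. Add the point at infinity: total = 12.

#E(F_11) = 12
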